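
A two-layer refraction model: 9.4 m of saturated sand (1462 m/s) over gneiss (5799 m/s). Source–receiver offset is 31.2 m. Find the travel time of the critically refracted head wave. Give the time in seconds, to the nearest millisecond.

0.018 s

t = x/V₂ + 2h·√(V₂²−V₁²)/(V₁V₂).
√(V₂²−V₁²) = √(5799²−1462²) = 5611.7 m/s; delay term = 2·9.4·5611.7/(1462·5799) = 0.01244 s.
t = 31.2/5799 + 0.01244 = 0.01782 s.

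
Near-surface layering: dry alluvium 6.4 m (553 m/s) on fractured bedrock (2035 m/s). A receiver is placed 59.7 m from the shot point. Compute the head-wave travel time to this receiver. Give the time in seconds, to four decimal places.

0.0516 s

t = x/V₂ + 2h·√(V₂²−V₁²)/(V₁V₂).
√(V₂²−V₁²) = √(2035²−553²) = 1958.4 m/s; delay term = 2·6.4·1958.4/(553·2035) = 0.02228 s.
t = 59.7/2035 + 0.02228 = 0.05161 s.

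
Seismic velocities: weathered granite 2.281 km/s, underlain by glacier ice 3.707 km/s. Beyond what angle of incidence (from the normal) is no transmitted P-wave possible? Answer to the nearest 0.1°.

Critical incidence: sin θ_c = V₁/V₂ = 2.281/3.707 = 0.6153.
θ_c = arcsin 0.6153 = 37.98°.

38.0°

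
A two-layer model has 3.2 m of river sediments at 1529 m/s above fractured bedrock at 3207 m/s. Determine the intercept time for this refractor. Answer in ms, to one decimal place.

3.7 ms

tᵢ = 2h·√(V₂²−V₁²)/(V₁V₂).
√(V₂²−V₁²) = √(3207²−1529²) = 2819.0 m/s.
tᵢ = 2·3.2·2819.0/(1529·3207) = 0.00368 s.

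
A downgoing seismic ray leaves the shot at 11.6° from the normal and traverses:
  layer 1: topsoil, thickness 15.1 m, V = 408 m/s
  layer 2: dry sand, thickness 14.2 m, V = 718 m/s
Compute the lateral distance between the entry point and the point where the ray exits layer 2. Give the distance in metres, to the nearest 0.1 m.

8.5 m

p = sin θ₁/V₁ = sin 11.6°/408 = 4.9284e-04 s/m is conserved through the stack.
Layer 1: θ = 11.60°; offset = 15.1·tan 11.60° = 3.100 m.
Layer 2: sin θ = p·718 = 0.3539 → θ = 20.72°; offset = 14.2·tan 20.72° = 5.372 m.
Σ offsets = 8.472 m.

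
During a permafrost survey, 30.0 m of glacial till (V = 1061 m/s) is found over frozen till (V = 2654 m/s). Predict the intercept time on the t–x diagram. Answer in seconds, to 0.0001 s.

0.0518 s

θ_c = arcsin(V₁/V₂) = arcsin(1061/2654) = 23.56°; cos θ_c = 0.9166.
tᵢ = 2h·cos θ_c / V₁ = 2·30.0·0.9166 / 1061 = 0.05183 s.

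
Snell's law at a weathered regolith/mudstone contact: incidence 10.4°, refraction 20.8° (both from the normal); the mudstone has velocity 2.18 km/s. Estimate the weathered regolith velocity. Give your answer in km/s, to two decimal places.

Snell's law: sin 10.4°/V₁ = sin 20.8°/V₂.
V₁ = V₂·sin 10.4°/sin 20.8° = 2.18 × 0.5084 = 1.11 km/s.

1.11 km/s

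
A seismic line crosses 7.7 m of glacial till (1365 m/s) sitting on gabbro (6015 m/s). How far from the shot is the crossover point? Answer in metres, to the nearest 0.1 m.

19.4 m

θ_c = arcsin(1365/6015) = 13.12°, so cos θ_c = 0.9739 and tᵢ = 2h cos θ_c/V₁ = 0.0110 s.
At crossover x/V₁ = x/V₂ + tᵢ ⇒ x = tᵢ/(1/V₁ − 1/V₂) = 0.01099/(7.3260e-04 − 1.6625e-04) = 19.40 m.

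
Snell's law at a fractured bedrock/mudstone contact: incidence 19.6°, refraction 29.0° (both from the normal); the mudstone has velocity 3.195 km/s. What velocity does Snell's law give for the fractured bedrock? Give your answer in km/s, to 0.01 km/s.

sin 19.6° = 0.3355; sin 29.0° = 0.4848.
V₁ = V₂·(sin θ₁/sin θ₂) = 3.195·(0.3355/0.4848) = 2.21 km/s.

2.21 km/s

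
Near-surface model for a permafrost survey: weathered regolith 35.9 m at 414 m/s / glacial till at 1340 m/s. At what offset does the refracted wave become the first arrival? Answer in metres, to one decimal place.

98.8 m

θ_c = arcsin(414/1340) = 18.00°, so cos θ_c = 0.9511 and tᵢ = 2h cos θ_c/V₁ = 0.1649 s.
At crossover x/V₁ = x/V₂ + tᵢ ⇒ x = tᵢ/(1/V₁ − 1/V₂) = 0.16495/(2.4155e-03 − 7.4627e-04) = 98.82 m.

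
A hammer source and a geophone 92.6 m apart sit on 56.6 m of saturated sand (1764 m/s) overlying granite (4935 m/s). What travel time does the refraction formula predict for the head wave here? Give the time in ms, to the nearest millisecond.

79 ms

θ_c = arcsin(V₁/V₂) = arcsin(1764/4935) = 20.94°, cos θ_c = 0.9339.
Intercept time tᵢ = 2h cos θ_c / V₁ = 2·56.6·0.9339/1764 = 0.05993 s.
t = x/V₂ + tᵢ = 92.6/4935 + 0.05993 = 0.07870 s.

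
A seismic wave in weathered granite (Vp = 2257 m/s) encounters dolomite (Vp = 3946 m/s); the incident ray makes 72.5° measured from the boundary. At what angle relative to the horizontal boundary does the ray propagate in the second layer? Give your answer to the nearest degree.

58°

Convert to the normal: θ₁ = 90° − 72.5° = 17.5°.
Snell's law: sin θ₂ = (V₂/V₁)·sin θ₁ = (3946/2257)·sin 17.5° = 0.5257.
θ₂ = sin⁻¹(0.5257) = 31.72° (from vertical).
From the interface: 90° − 31.72° = 58.28°.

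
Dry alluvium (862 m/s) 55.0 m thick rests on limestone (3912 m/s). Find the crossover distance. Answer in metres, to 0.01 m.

137.62 m

θ_c = arcsin(862/3912) = 12.73°, so cos θ_c = 0.9754 and tᵢ = 2h cos θ_c/V₁ = 0.1245 s.
At crossover x/V₁ = x/V₂ + tᵢ ⇒ x = tᵢ/(1/V₁ − 1/V₂) = 0.12447/(1.1601e-03 − 2.5562e-04) = 137.62 m.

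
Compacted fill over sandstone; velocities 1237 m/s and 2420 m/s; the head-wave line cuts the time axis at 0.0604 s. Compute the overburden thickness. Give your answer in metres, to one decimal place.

h = tᵢ·V₁·V₂ / (2·√(V₂²−V₁²)).
√(V₂²−V₁²) = √(2420² − 1237²) = 2080.0 m/s.
h = 0.0604 s × 1237 × 2420 / (2 × 2080.0) = 43.46 m.

43.5 m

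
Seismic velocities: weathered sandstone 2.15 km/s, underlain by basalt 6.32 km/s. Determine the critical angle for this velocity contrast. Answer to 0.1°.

19.9°

Critical incidence: sin θ_c = V₁/V₂ = 2.15/6.32 = 0.3402.
θ_c = arcsin 0.3402 = 19.89°.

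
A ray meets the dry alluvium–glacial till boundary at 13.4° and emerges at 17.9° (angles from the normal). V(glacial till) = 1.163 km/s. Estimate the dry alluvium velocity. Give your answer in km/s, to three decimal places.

Snell's law: sin 13.4°/V₁ = sin 17.9°/V₂.
V₁ = V₂·sin 13.4°/sin 17.9° = 1.163 × 0.7540 = 0.877 km/s.

0.877 km/s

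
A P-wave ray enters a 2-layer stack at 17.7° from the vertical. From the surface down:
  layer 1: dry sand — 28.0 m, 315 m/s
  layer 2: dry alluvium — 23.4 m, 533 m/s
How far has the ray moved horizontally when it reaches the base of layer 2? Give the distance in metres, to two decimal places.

p = sin θ₁/V₁ = sin 17.7°/315 = 9.6518e-04 s/m is conserved through the stack.
Layer 1: θ = 17.70°; offset = 28.0·tan 17.70° = 8.9359 m.
Layer 2: sin θ = p·533 = 0.5144 → θ = 30.96°; offset = 23.4·tan 30.96° = 14.0381 m.
Total horizontal offset = 22.9740 m.

22.97 m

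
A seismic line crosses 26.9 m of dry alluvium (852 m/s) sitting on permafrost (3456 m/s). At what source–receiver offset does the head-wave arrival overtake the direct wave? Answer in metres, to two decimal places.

69.20 m

θ_c = arcsin(852/3456) = 14.27°, so cos θ_c = 0.9691 and tᵢ = 2h cos θ_c/V₁ = 0.0612 s.
At crossover x/V₁ = x/V₂ + tᵢ ⇒ x = tᵢ/(1/V₁ − 1/V₂) = 0.06120/(1.1737e-03 − 2.8935e-04) = 69.20 m.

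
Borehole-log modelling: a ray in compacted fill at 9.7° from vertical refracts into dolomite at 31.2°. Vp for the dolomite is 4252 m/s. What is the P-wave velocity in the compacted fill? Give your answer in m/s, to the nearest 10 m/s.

1380 m/s

sin 9.7° = 0.1685; sin 31.2° = 0.5180.
V₁ = V₂·(sin θ₁/sin θ₂) = 4252·(0.1685/0.5180) = 1382.97 m/s.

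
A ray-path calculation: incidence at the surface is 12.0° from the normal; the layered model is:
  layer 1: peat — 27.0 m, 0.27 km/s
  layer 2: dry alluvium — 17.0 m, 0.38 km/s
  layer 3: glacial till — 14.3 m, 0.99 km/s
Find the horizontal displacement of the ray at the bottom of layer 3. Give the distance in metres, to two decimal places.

27.79 m

Apply Snell's law at each interface; in layer i the horizontal offset is hᵢ·tan θᵢ.
Layer 1: θ = 12.00°; offset = 27.0·tan 12.00° = 5.7390 m.
Layer 2: sin θ = 0.38·sin 12.0°/0.27 = 0.2926, θ = 17.01°; offset = 17.0·tan 17.01° = 5.2022 m.
Layer 3: sin θ = 0.99·sin 12.0°/0.27 = 0.7623, θ = 49.67°; offset = 14.3·tan 49.67° = 16.8448 m.
Summing the layer offsets gives 27.7860 m.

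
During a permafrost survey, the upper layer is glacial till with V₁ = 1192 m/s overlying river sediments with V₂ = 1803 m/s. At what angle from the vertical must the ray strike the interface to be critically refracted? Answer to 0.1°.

Critical incidence: sin θ_c = V₁/V₂ = 1192/1803 = 0.6611.
θ_c = arcsin 0.6611 = 41.39°.

41.4°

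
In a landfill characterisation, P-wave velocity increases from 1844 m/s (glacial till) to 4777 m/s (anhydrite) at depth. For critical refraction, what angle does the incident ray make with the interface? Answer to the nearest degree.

67°

Critical incidence: sin θ_c = V₁/V₂ = 1844/4777 = 0.3860.
θ_c = arcsin 0.3860 = 22.71°.
Measured from the interface: 90° − 22.71° = 67.29°.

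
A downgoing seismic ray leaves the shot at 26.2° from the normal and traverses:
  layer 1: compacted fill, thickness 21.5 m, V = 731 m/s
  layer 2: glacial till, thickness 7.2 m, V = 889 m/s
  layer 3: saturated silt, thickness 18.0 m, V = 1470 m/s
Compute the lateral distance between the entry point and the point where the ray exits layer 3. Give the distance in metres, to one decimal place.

49.9 m

p = sin θ₁/V₁ = sin 26.2°/731 = 6.0398e-04 s/m is conserved through the stack.
Layer 1: θ = 26.20°; offset = 21.5·tan 26.20° = 10.579 m.
Layer 2: sin θ = p·889 = 0.5369 → θ = 32.48°; offset = 7.2·tan 32.48° = 4.583 m.
Layer 3: sin θ = p·1470 = 0.8878 → θ = 62.60°; offset = 18.0·tan 62.60° = 34.731 m.
Σ offsets = 49.893 m.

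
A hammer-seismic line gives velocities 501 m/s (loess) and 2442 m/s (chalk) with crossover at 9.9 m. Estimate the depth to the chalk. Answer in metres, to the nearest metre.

h = (x_cross/2)·√((V₂−V₁)/(V₂+V₁)).
(V₂−V₁)/(V₂+V₁) = (2442−501)/(2442+501) = 0.6595; √ = 0.8121.
h = (9.9/2)·0.8121 = 4.02 m.

4 m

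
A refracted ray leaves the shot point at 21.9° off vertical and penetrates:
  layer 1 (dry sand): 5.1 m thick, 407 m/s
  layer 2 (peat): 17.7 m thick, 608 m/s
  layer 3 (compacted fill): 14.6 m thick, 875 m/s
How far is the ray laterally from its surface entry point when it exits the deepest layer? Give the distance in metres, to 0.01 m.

p = sin θ₁/V₁ = sin 21.9°/407 = 9.1643e-04 s/m is conserved through the stack.
Layer 1: θ = 21.90°; offset = 5.1·tan 21.90° = 2.0502 m.
Layer 2: sin θ = p·608 = 0.5572 → θ = 33.86°; offset = 17.7·tan 33.86° = 11.8768 m.
Layer 3: sin θ = p·875 = 0.8019 → θ = 53.31°; offset = 14.6·tan 53.31° = 19.5944 m.
Σ offsets = 33.5213 m.

33.52 m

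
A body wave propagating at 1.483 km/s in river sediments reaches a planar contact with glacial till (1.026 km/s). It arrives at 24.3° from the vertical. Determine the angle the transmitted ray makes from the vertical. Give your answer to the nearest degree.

17°

Snell's law: sin θ₂ = (V₂/V₁)·sin θ₁ = (1.026/1.483)·sin 24.3° = 0.2847.
θ₂ = sin⁻¹(0.2847) = 16.54° (from vertical).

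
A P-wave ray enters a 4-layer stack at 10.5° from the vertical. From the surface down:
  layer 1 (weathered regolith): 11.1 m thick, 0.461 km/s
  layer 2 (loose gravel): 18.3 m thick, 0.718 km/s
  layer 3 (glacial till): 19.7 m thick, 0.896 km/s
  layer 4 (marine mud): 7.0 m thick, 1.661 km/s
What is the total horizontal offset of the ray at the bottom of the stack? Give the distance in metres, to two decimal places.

21.03 m

Ray parameter p = sin 10.5° / 0.461 km/s = 3.9530e-01 s/km.
Layer 1: θ = 10.50°; offset = 11.1·tan 10.50° = 2.0573 m.
Layer 2: sin θ = p·0.718 = 0.2838 → θ = 16.49°; offset = 18.3·tan 16.49° = 5.4168 m.
Layer 3: sin θ = p·0.896 = 0.3542 → θ = 20.74°; offset = 19.7·tan 20.74° = 7.4613 m.
Layer 4: sin θ = p·1.661 = 0.6566 → θ = 41.04°; offset = 7.0·tan 41.04° = 6.0938 m.
Total horizontal offset = 21.0292 m.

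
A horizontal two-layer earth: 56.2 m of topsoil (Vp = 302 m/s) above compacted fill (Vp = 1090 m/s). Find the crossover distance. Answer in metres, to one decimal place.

x_cross = 2h·√((V₂+V₁)/(V₂−V₁)).
(V₂+V₁)/(V₂−V₁) = (1090+302)/(1090−302) = 1.7665; √ = 1.3291.
x_cross = 2·56.2·1.3291 = 149.39 m.

149.4 m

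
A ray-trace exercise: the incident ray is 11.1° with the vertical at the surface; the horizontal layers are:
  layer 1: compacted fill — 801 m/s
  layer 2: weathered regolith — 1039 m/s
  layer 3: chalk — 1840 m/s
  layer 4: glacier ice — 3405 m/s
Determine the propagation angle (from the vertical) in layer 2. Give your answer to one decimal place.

Snell's law across each interface conserves sin θ / V, so sin θ_2 = V_2·sin θ₁/V₁.
sin θ_2 = 1039 × sin 11.1° / 801 = 0.2497.
θ_2 = arcsin 0.2497 = 14.46°.

14.5°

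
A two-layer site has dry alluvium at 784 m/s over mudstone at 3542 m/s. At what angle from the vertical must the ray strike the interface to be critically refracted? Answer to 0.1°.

Critical incidence: sin θ_c = V₁/V₂ = 784/3542 = 0.2213.
θ_c = arcsin 0.2213 = 12.79°.

12.8°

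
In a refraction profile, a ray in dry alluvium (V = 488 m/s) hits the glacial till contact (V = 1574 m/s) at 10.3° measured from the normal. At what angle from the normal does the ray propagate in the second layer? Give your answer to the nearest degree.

35°

sin θ₁/V₁ = sin θ₂/V₂ ⇒ sin θ₂ = 1574·sin 10.3°/488 = 1574·0.1788/488 = 0.5767.
θ₂ = sin⁻¹(0.5767) = 35.22° (from vertical).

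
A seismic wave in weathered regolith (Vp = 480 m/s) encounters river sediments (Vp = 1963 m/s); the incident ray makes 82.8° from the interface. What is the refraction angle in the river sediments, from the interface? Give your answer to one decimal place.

Convert to the normal: θ₁ = 90° − 82.8° = 7.2°.
Snell's law: sin θ₂ = (V₂/V₁)·sin θ₁ = (1963/480)·sin 7.2° = 0.5126.
θ₂ = arcsin 0.5126 = 30.83° from the normal.
From the interface: 90° − 30.83° = 59.17°.

59.2°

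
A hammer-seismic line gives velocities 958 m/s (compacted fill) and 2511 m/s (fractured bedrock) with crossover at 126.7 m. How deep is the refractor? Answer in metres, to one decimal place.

h = (x_cross/2)·√((V₂−V₁)/(V₂+V₁)).
(V₂−V₁)/(V₂+V₁) = (2511−958)/(2511+958) = 0.4477; √ = 0.6691.
h = (126.7/2)·0.6691 = 42.39 m.

42.4 m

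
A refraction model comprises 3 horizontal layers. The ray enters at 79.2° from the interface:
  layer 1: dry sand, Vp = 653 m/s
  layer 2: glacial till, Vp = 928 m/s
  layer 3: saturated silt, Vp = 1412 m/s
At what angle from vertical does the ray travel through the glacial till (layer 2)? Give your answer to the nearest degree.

15°

From the normal: θ₁ = 90° − 79.2° = 10.8°.
Snell's law across each interface conserves sin θ / V, so sin θ_2 = V_2·sin θ₁/V₁.
sin θ_2 = 928 × sin 10.8° / 653 = 0.2663.
θ_2 = arcsin 0.2663 = 15.44°.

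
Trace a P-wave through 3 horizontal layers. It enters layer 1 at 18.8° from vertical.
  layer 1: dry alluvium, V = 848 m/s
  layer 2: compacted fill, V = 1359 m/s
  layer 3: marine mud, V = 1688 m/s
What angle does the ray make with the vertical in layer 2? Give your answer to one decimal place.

31.1°

Ray parameter p = sin 18.8° / 848 = 3.8003e-04 s/m.
sin θ_2 = p·V_2 = 3.8003e-04 × 1359 = 0.5165.
θ_2 = 31.10° from the vertical.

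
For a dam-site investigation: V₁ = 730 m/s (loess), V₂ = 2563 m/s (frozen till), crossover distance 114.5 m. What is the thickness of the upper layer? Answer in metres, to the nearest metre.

x_cross = 2h·√((V₂+V₁)/(V₂−V₁)) → h = x_cross / (2·√((V₂+V₁)/(V₂−V₁))).
√((V₂+V₁)/(V₂−V₁)) = √((2563+730)/(2563−730)) = 1.3403.
h = 114.5 / (2·1.3403) = 42.71 m.

43 m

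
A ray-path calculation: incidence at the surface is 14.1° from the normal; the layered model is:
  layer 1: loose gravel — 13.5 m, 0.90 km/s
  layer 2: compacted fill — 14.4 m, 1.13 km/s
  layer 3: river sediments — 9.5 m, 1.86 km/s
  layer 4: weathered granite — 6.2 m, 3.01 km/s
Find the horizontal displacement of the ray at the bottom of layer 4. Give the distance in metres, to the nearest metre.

Ray parameter p = sin 14.1° / 0.90 km/s = 2.7068e-01 s/km.
Layer 1: θ = 14.10°; offset = 13.5·tan 14.10° = 3.391 m.
Layer 2: sin θ = p·1.13 = 0.3059 → θ = 17.81°; offset = 14.4·tan 17.81° = 4.626 m.
Layer 3: sin θ = p·1.86 = 0.5035 → θ = 30.23°; offset = 9.5·tan 30.23° = 5.536 m.
Layer 4: sin θ = p·3.01 = 0.8148 → θ = 54.56°; offset = 6.2·tan 54.56° = 8.712 m.
Summing the layer offsets gives 22.265 m.

22 m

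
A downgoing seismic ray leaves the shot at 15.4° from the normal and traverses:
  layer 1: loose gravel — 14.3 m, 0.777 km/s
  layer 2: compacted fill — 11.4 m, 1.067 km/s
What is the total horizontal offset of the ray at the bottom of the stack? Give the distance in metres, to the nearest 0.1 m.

Ray parameter p = sin 15.4° / 0.777 km/s = 3.4177e-01 s/km.
Layer 1: θ = 15.40°; offset = 14.3·tan 15.40° = 3.939 m.
Layer 2: sin θ = p·1.067 = 0.3647 → θ = 21.39°; offset = 11.4·tan 21.39° = 4.465 m.
Σ offsets = 8.404 m.

8.4 m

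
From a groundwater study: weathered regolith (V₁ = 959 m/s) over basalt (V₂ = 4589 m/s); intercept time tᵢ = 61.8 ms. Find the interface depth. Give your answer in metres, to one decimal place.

h = tᵢ·V₁·V₂ / (2·√(V₂²−V₁²)).
√(V₂²−V₁²) = √(4589² − 959²) = 4487.7 m/s.
h = 0.0618 s × 959 × 4589 / (2 × 4487.7) = 30.30 m.

30.3 m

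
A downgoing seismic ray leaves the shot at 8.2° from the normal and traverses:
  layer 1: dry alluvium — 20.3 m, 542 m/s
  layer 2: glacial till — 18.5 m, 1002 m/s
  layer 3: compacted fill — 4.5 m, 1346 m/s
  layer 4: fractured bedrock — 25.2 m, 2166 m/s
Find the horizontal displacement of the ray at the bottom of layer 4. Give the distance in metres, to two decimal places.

27.17 m

p = sin θ₁/V₁ = sin 8.2°/542 = 2.6315e-04 s/m is conserved through the stack.
Layer 1: θ = 8.20°; offset = 20.3·tan 8.20° = 2.9253 m.
Layer 2: sin θ = p·1002 = 0.2637 → θ = 15.29°; offset = 18.5·tan 15.29° = 5.0570 m.
Layer 3: sin θ = p·1346 = 0.3542 → θ = 20.74°; offset = 4.5·tan 20.74° = 1.7044 m.
Layer 4: sin θ = p·2166 = 0.5700 → θ = 34.75°; offset = 25.2·tan 34.75° = 17.4815 m.
Σ offsets = 27.1683 m.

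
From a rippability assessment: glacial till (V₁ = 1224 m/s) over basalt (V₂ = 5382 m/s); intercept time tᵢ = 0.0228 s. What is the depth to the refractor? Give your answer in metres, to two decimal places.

θ_c = arcsin(1224/5382) = 13.15°; cos θ_c = 0.9738.
tᵢ = 2h cos θ_c/V₁ ⇒ h = tᵢ·V₁/(2 cos θ_c) = 0.0228·1224/(2·0.9738) = 14.33 m.

14.33 m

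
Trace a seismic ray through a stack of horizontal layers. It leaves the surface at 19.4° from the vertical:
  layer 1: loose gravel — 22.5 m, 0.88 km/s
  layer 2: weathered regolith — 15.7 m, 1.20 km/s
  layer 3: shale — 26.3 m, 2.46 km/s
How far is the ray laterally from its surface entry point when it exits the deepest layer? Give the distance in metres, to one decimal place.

81.7 m

Apply Snell's law at each interface; in layer i the horizontal offset is hᵢ·tan θᵢ.
Layer 1: θ = 19.40°; offset = 22.5·tan 19.40° = 7.924 m.
Layer 2: sin θ = 1.20·sin 19.4°/0.88 = 0.4529, θ = 26.93°; offset = 15.7·tan 26.93° = 7.976 m.
Layer 3: sin θ = 2.46·sin 19.4°/0.88 = 0.9285, θ = 68.21°; offset = 26.3·tan 68.21° = 65.783 m.
Summing the layer offsets gives 81.683 m.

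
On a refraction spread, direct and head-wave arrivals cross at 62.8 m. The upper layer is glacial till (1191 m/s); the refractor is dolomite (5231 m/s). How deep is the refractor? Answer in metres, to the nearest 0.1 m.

24.9 m

x_cross = 2h·√((V₂+V₁)/(V₂−V₁)) → h = x_cross / (2·√((V₂+V₁)/(V₂−V₁))).
√((V₂+V₁)/(V₂−V₁)) = √((5231+1191)/(5231−1191)) = 1.2608.
h = 62.8 / (2·1.2608) = 24.90 m.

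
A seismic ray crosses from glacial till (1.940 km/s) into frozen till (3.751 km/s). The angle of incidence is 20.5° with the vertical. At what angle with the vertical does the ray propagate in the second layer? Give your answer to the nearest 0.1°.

42.6°

Snell's law: sin θ₂ = (V₂/V₁)·sin θ₁ = (3.751/1.940)·sin 20.5° = 0.6771.
θ₂ = arcsin 0.6771 = 42.62° from the normal.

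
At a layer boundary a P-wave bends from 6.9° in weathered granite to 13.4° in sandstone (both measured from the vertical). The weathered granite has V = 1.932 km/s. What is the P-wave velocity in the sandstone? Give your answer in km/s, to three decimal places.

Snell's law: sin 6.9°/V₁ = sin 13.4°/V₂.
V₂ = V₁·sin 13.4°/sin 6.9° = 1.932 × 1.9290 = 3.727 km/s.

3.727 km/s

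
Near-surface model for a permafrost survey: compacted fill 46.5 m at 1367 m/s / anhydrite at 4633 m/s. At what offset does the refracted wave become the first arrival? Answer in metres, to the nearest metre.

θ_c = arcsin(1367/4633) = 17.16°, so cos θ_c = 0.9555 and tᵢ = 2h cos θ_c/V₁ = 0.0650 s.
At crossover x/V₁ = x/V₂ + tᵢ ⇒ x = tᵢ/(1/V₁ − 1/V₂) = 0.06500/(7.3153e-04 − 2.1584e-04) = 126.05 m.

126 m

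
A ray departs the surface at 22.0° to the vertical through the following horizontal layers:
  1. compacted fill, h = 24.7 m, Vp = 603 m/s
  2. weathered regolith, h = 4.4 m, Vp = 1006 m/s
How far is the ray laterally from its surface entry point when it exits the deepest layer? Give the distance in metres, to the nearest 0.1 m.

13.5 m

Apply Snell's law at each interface; in layer i the horizontal offset is hᵢ·tan θᵢ.
Layer 1: θ = 22.00°; offset = 24.7·tan 22.00° = 9.979 m.
Layer 2: sin θ = 1006·sin 22.0°/603 = 0.6250, θ = 38.68°; offset = 4.4·tan 38.68° = 3.523 m.
Σ offsets = 13.502 m.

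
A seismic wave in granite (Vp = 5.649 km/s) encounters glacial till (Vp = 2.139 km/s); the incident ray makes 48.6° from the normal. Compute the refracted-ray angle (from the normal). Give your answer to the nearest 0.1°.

16.5°

Snell's law: sin θ₂ = (V₂/V₁)·sin θ₁ = (2.139/5.649)·sin 48.6° = 0.2840.
θ₂ = sin⁻¹(0.2840) = 16.50° (from vertical).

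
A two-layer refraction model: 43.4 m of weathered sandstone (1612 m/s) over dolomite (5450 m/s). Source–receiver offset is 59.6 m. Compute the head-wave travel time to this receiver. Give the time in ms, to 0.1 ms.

62.4 ms

t = x/V₂ + 2h·√(V₂²−V₁²)/(V₁V₂).
√(V₂²−V₁²) = √(5450²−1612²) = 5206.1 m/s; delay term = 2·43.4·5206.1/(1612·5450) = 0.05144 s.
t = 59.6/5450 + 0.05144 = 0.06237 s.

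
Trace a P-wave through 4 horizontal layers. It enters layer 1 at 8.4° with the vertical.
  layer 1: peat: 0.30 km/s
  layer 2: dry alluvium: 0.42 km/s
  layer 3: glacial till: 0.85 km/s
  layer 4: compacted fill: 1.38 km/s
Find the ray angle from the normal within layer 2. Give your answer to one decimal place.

11.8°

Ray parameter p = sin 8.4° / 0.30 = 4.8694e-01 s/km.
sin θ_2 = p·V_2 = 4.8694e-01 × 0.42 = 0.2045.
θ_2 = 11.80° from the vertical.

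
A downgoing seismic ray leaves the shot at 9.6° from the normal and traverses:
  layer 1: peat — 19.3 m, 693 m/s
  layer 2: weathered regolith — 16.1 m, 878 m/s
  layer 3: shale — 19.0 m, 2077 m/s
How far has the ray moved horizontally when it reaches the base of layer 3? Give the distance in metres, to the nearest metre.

Apply Snell's law at each interface; in layer i the horizontal offset is hᵢ·tan θᵢ.
Layer 1: θ = 9.60°; offset = 19.3·tan 9.60° = 3.264 m.
Layer 2: sin θ = 878·sin 9.6°/693 = 0.2113, θ = 12.20°; offset = 16.1·tan 12.20° = 3.480 m.
Layer 3: sin θ = 2077·sin 9.6°/693 = 0.4998, θ = 29.99°; offset = 19.0·tan 29.99° = 10.965 m.
Summing the layer offsets gives 17.709 m.

18 m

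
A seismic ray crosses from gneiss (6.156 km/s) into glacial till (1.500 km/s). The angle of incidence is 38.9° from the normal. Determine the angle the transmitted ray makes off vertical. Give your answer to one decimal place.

8.8°

sin θ₁/V₁ = sin θ₂/V₂ ⇒ sin θ₂ = 1.500·sin 38.9°/6.156 = 1.500·0.6280/6.156 = 0.1530.
θ₂ = sin⁻¹(0.1530) = 8.80° (from vertical).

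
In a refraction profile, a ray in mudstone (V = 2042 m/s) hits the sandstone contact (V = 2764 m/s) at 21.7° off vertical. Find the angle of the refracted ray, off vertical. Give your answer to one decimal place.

30.0°

sin θ₁/V₁ = sin θ₂/V₂ ⇒ sin θ₂ = 2764·sin 21.7°/2042 = 2764·0.3697/2042 = 0.5005.
θ₂ = arcsin 0.5005 = 30.03° from the normal.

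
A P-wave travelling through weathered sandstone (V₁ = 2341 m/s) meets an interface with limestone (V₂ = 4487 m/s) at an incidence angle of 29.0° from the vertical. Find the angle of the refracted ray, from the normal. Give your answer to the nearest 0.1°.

68.3°

Snell's law: sin θ₂ = (V₂/V₁)·sin θ₁ = (4487/2341)·sin 29.0° = 0.9292.
θ₂ = arcsin 0.9292 = 68.32° from the normal.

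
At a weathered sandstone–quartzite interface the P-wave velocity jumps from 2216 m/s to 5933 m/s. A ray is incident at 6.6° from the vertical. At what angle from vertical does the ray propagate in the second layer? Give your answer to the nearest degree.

Snell's law: sin θ₂ = (V₂/V₁)·sin θ₁ = (5933/2216)·sin 6.6° = 0.3077.
θ₂ = sin⁻¹(0.3077) = 17.92° (from vertical).

18°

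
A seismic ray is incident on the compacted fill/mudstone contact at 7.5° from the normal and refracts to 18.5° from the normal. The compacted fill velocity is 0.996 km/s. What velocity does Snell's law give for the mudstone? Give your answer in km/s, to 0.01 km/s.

2.42 km/s

Snell's law: sin 7.5°/V₁ = sin 18.5°/V₂.
V₂ = V₁·sin 18.5°/sin 7.5° = 0.996 × 2.4310 = 2.42 km/s.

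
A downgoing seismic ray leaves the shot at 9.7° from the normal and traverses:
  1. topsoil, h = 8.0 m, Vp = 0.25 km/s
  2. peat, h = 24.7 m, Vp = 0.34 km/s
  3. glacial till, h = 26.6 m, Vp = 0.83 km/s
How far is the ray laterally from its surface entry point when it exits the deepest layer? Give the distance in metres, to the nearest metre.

25 m

Ray parameter p = sin 9.7° / 0.25 km/s = 6.7396e-01 s/km.
Layer 1: θ = 9.70°; offset = 8.0·tan 9.70° = 1.367 m.
Layer 2: sin θ = p·0.34 = 0.2291 → θ = 13.25°; offset = 24.7·tan 13.25° = 5.815 m.
Layer 3: sin θ = p·0.83 = 0.5594 → θ = 34.01°; offset = 26.6·tan 34.01° = 17.951 m.
Σ offsets = 25.133 m.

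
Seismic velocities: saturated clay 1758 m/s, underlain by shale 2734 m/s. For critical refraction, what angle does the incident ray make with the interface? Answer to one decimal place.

Critical incidence: sin θ_c = V₁/V₂ = 1758/2734 = 0.6430.
θ_c = arcsin 0.6430 = 40.02°.
Measured from the interface: 90° − 40.02° = 49.98°.

50.0°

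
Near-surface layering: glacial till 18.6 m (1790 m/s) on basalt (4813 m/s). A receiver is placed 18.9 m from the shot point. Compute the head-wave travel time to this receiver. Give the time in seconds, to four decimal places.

θ_c = arcsin(V₁/V₂) = arcsin(1790/4813) = 21.83°, cos θ_c = 0.9283.
Intercept time tᵢ = 2h cos θ_c / V₁ = 2·18.6·0.9283/1790 = 0.01929 s.
t = x/V₂ + tᵢ = 18.9/4813 + 0.01929 = 0.02322 s.

0.0232 s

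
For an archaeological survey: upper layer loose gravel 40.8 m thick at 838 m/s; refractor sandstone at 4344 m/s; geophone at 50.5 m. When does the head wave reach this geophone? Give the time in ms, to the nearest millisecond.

t = x/V₂ + 2h·√(V₂²−V₁²)/(V₁V₂).
√(V₂²−V₁²) = √(4344²−838²) = 4262.4 m/s; delay term = 2·40.8·4262.4/(838·4344) = 0.09555 s.
t = 50.5/4344 + 0.09555 = 0.10717 s.

107 ms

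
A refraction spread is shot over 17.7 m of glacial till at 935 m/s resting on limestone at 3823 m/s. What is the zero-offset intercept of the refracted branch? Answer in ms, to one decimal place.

tᵢ = 2h·√(V₂²−V₁²)/(V₁V₂).
√(V₂²−V₁²) = √(3823²−935²) = 3706.9 m/s.
tᵢ = 2·17.7·3706.9/(935·3823) = 0.03671 s.

36.7 ms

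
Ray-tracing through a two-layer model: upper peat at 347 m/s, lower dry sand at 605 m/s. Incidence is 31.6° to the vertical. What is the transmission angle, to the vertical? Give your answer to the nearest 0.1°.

Snell's law: sin θ₂ = (V₂/V₁)·sin θ₁ = (605/347)·sin 31.6° = 0.9136.
θ₂ = arcsin 0.9136 = 66.00° from the normal.

66.0°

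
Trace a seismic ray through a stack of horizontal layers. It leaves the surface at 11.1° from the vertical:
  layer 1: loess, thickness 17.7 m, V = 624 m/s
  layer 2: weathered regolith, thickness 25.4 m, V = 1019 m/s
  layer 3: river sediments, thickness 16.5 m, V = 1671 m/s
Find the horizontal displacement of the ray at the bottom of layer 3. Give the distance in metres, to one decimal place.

p = sin θ₁/V₁ = sin 11.1°/624 = 3.0853e-04 s/m is conserved through the stack.
Layer 1: θ = 11.10°; offset = 17.7·tan 11.10° = 3.473 m.
Layer 2: sin θ = p·1019 = 0.3144 → θ = 18.32°; offset = 25.4·tan 18.32° = 8.412 m.
Layer 3: sin θ = p·1671 = 0.5156 → θ = 31.03°; offset = 16.5·tan 31.03° = 9.928 m.
Σ offsets = 21.812 m.

21.8 m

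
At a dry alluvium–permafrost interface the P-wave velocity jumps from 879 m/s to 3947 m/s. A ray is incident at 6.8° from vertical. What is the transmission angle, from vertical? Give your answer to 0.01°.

Snell's law: sin θ₂ = (V₂/V₁)·sin θ₁ = (3947/879)·sin 6.8° = 0.5317.
θ₂ = sin⁻¹(0.5317) = 32.12° (from vertical).

32.12°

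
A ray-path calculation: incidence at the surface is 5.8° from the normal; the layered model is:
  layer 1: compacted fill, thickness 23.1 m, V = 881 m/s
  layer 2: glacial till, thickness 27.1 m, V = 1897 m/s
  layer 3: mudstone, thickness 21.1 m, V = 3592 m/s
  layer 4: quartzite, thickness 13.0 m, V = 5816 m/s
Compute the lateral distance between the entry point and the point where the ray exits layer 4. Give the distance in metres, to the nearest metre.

Ray parameter p = sin 5.8° / 881 m/s = 1.1471e-04 s/m.
Layer 1: θ = 5.80°; offset = 23.1·tan 5.80° = 2.346 m.
Layer 2: sin θ = p·1897 = 0.2176 → θ = 12.57°; offset = 27.1·tan 12.57° = 6.042 m.
Layer 3: sin θ = p·3592 = 0.4120 → θ = 24.33°; offset = 21.1·tan 24.33° = 9.541 m.
Layer 4: sin θ = p·5816 = 0.6671 → θ = 41.85°; offset = 13.0·tan 41.85° = 11.642 m.
Total horizontal offset = 29.572 m.

30 m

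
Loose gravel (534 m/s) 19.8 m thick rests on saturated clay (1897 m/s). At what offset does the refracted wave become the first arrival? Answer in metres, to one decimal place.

x_cross = 2h·√((V₂+V₁)/(V₂−V₁)).
(V₂+V₁)/(V₂−V₁) = (1897+534)/(1897−534) = 1.7836; √ = 1.3355.
x_cross = 2·19.8·1.3355 = 52.89 m.

52.9 m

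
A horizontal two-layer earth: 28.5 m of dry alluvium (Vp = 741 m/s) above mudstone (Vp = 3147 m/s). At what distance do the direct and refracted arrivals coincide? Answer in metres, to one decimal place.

θ_c = arcsin(741/3147) = 13.62°, so cos θ_c = 0.9719 and tᵢ = 2h cos θ_c/V₁ = 0.0748 s.
At crossover x/V₁ = x/V₂ + tᵢ ⇒ x = tᵢ/(1/V₁ − 1/V₂) = 0.07476/(1.3495e-03 − 3.1776e-04) = 72.46 m.

72.5 m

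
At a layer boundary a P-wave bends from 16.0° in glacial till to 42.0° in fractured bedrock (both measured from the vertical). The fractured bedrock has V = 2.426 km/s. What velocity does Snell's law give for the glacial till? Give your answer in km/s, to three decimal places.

0.999 km/s

sin 16.0° = 0.2756; sin 42.0° = 0.6691.
V₁ = V₂·(sin θ₁/sin θ₂) = 2.426·(0.2756/0.6691) = 0.999 km/s.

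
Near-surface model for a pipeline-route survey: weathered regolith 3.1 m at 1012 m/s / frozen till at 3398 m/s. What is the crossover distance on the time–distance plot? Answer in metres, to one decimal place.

θ_c = arcsin(1012/3398) = 17.33°, so cos θ_c = 0.9546 and tᵢ = 2h cos θ_c/V₁ = 0.0058 s.
At crossover x/V₁ = x/V₂ + tᵢ ⇒ x = tᵢ/(1/V₁ − 1/V₂) = 0.00585/(9.8814e-04 − 2.9429e-04) = 8.43 m.

8.4 m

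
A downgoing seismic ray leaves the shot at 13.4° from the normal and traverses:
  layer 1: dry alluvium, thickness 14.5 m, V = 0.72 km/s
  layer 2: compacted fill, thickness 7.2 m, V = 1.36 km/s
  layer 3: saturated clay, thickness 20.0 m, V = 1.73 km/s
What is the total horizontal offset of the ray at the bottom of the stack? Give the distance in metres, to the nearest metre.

20 m

Ray parameter p = sin 13.4° / 0.72 km/s = 3.2187e-01 s/km.
Layer 1: θ = 13.40°; offset = 14.5·tan 13.40° = 3.454 m.
Layer 2: sin θ = p·1.36 = 0.4377 → θ = 25.96°; offset = 7.2·tan 25.96° = 3.505 m.
Layer 3: sin θ = p·1.73 = 0.5568 → θ = 33.84°; offset = 20.0·tan 33.84° = 13.408 m.
Summing the layer offsets gives 20.368 m.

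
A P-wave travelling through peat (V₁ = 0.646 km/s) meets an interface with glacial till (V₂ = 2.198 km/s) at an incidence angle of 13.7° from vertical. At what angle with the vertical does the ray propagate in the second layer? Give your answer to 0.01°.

53.69°

Snell's law: sin θ₂ = (V₂/V₁)·sin θ₁ = (2.198/0.646)·sin 13.7° = 0.8058.
θ₂ = arcsin 0.8058 = 53.69° from the normal.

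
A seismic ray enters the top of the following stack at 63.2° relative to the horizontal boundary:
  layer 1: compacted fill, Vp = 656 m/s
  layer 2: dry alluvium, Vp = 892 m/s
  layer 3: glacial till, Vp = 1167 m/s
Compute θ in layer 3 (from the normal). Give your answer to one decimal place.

53.3°

From the normal: θ₁ = 90° − 63.2° = 26.8°.
Ray parameter p = sin 26.8° / 656 = 6.8731e-04 s/m.
sin θ_3 = p·V_3 = 6.8731e-04 × 1167 = 0.8021.
θ_3 = arcsin 0.8021 = 53.33°.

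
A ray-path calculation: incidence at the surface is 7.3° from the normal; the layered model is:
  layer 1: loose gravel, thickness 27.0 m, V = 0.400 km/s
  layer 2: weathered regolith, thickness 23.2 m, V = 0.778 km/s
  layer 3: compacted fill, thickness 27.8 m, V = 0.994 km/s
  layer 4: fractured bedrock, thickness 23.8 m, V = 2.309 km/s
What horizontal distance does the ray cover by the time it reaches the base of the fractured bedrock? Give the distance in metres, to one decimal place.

Apply Snell's law at each interface; in layer i the horizontal offset is hᵢ·tan θᵢ.
Layer 1: θ = 7.30°; offset = 27.0·tan 7.30° = 3.459 m.
Layer 2: sin θ = 0.778·sin 7.3°/0.400 = 0.2471, θ = 14.31°; offset = 23.2·tan 14.31° = 5.917 m.
Layer 3: sin θ = 0.994·sin 7.3°/0.400 = 0.3158, θ = 18.41°; offset = 27.8·tan 18.41° = 9.251 m.
Layer 4: sin θ = 2.309·sin 7.3°/0.400 = 0.7335, θ = 47.18°; offset = 23.8·tan 47.18° = 25.683 m.
Σ offsets = 44.310 m.

44.3 m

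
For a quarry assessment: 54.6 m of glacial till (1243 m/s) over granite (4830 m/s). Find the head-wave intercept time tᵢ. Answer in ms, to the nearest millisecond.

85 ms

tᵢ = 2h·√(V₂²−V₁²)/(V₁V₂).
√(V₂²−V₁²) = √(4830²−1243²) = 4667.3 m/s.
tᵢ = 2·54.6·4667.3/(1243·4830) = 0.08489 s.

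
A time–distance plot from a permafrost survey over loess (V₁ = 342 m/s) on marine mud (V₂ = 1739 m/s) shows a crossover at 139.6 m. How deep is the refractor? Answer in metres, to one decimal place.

h = (x_cross/2)·√((V₂−V₁)/(V₂+V₁)).
(V₂−V₁)/(V₂+V₁) = (1739−342)/(1739+342) = 0.6713; √ = 0.8193.
h = (139.6/2)·0.8193 = 57.19 m.

57.2 m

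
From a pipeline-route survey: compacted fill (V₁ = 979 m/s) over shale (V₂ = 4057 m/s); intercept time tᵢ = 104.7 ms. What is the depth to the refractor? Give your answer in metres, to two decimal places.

52.81 m

h = tᵢ·V₁·V₂ / (2·√(V₂²−V₁²)).
√(V₂²−V₁²) = √(4057² − 979²) = 3937.1 m/s.
h = 0.1047 s × 979 × 4057 / (2 × 3937.1) = 52.81 m.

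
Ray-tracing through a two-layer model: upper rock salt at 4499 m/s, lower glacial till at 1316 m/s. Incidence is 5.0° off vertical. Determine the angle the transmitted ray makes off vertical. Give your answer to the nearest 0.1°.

1.5°

sin θ₁/V₁ = sin θ₂/V₂ ⇒ sin θ₂ = 1316·sin 5.0°/4499 = 1316·0.0872/4499 = 0.0255.
θ₂ = arcsin 0.0255 = 1.46° from the normal.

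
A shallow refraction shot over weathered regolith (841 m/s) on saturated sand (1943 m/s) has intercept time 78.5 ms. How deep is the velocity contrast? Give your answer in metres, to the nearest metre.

h = tᵢ·V₁·V₂ / (2·√(V₂²−V₁²)).
√(V₂²−V₁²) = √(1943² − 841²) = 1751.6 m/s.
h = 0.0785 s × 841 × 1943 / (2 × 1751.6) = 36.62 m.

37 m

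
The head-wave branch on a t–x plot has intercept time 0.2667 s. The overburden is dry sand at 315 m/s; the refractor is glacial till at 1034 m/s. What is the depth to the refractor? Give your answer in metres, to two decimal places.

h = tᵢ·V₁·V₂ / (2·√(V₂²−V₁²)).
√(V₂²−V₁²) = √(1034² − 315²) = 984.9 m/s.
h = 0.2667 s × 315 × 1034 / (2 × 984.9) = 44.10 m.

44.10 m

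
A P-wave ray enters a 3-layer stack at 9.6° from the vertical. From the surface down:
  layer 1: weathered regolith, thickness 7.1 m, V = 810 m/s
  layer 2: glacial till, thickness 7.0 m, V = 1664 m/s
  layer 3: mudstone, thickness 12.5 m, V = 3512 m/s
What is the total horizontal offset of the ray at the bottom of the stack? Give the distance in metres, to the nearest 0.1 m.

16.8 m

Ray parameter p = sin 9.6° / 810 m/s = 2.0589e-04 s/m.
Layer 1: θ = 9.60°; offset = 7.1·tan 9.60° = 1.201 m.
Layer 2: sin θ = p·1664 = 0.3426 → θ = 20.04°; offset = 7.0·tan 20.04° = 2.553 m.
Layer 3: sin θ = p·3512 = 0.7231 → θ = 46.31°; offset = 12.5·tan 46.31° = 13.085 m.
Total horizontal offset = 16.838 m.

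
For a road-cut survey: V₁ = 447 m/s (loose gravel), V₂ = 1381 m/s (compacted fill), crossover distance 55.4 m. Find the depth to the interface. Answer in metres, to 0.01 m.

x_cross = 2h·√((V₂+V₁)/(V₂−V₁)) → h = x_cross / (2·√((V₂+V₁)/(V₂−V₁))).
√((V₂+V₁)/(V₂−V₁)) = √((1381+447)/(1381−447)) = 1.3990.
h = 55.4 / (2·1.3990) = 19.80 m.

19.80 m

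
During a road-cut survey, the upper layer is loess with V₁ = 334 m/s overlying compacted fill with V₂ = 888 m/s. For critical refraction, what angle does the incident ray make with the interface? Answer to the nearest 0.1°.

Critical incidence: sin θ_c = V₁/V₂ = 334/888 = 0.3761.
θ_c = arcsin 0.3761 = 22.09°.
Measured from the interface: 90° − 22.09° = 67.91°.

67.9°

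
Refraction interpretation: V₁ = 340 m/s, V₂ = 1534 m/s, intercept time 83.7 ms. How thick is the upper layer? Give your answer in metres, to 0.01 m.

θ_c = arcsin(340/1534) = 12.81°; cos θ_c = 0.9751.
tᵢ = 2h cos θ_c/V₁ ⇒ h = tᵢ·V₁/(2 cos θ_c) = 0.0837·340/(2·0.9751) = 14.59 m.

14.59 m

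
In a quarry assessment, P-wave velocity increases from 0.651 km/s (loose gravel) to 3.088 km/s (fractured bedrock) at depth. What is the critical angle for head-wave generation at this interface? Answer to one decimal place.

At critical incidence the refracted ray runs along the interface (θ₂ = 90°), so sin θ_c = V₁/V₂.
θ_c = arcsin(0.651/3.088) = arcsin 0.2108 = 12.17°.

12.2°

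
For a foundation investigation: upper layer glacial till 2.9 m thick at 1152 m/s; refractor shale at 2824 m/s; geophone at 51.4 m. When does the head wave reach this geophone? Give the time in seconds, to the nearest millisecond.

0.023 s

t = x/V₂ + 2h·√(V₂²−V₁²)/(V₁V₂).
√(V₂²−V₁²) = √(2824²−1152²) = 2578.3 m/s; delay term = 2·2.9·2578.3/(1152·2824) = 0.00460 s.
t = 51.4/2824 + 0.00460 = 0.02280 s.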